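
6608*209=1381072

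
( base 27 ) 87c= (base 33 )5HR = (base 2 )1011110010001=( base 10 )6033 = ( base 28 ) 7jd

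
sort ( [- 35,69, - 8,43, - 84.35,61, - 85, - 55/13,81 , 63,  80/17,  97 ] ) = [ -85,  -  84.35, - 35, - 8, - 55/13,  80/17,43,61,63, 69, 81,97]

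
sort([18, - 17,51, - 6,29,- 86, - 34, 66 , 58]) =[ - 86, -34,- 17,  -  6,18,29, 51, 58,66 ] 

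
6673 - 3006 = 3667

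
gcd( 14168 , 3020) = 4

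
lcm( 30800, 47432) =2371600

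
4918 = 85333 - 80415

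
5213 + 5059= 10272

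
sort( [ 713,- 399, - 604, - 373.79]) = [ - 604 , - 399  , - 373.79, 713]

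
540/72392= 135/18098 = 0.01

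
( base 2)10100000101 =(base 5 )20120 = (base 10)1285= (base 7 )3514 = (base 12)8b1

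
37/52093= 37/52093 = 0.00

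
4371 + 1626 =5997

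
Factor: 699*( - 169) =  - 118131=- 3^1*13^2 *233^1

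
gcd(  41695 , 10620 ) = 5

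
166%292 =166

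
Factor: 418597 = 418597^1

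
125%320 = 125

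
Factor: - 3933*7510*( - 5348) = 2^3*3^2*5^1*7^1*19^1*23^1*191^1*751^1 =157962966840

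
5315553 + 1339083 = 6654636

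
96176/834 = 48088/417 = 115.32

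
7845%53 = 1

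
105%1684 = 105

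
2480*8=19840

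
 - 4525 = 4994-9519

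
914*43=39302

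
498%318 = 180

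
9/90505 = 9/90505 = 0.00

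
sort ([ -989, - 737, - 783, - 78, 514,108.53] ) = [ - 989, - 783, - 737 , - 78 , 108.53,  514 ] 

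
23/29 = 23/29 = 0.79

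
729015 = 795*917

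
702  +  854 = 1556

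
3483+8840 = 12323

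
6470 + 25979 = 32449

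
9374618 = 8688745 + 685873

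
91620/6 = 15270  =  15270.00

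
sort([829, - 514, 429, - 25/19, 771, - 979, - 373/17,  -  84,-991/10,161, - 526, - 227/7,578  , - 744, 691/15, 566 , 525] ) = [-979, -744, - 526,- 514, - 991/10, - 84, - 227/7 , - 373/17, - 25/19, 691/15, 161 , 429, 525 , 566,578, 771, 829 ] 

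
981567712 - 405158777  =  576408935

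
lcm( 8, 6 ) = 24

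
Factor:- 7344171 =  - 3^2 *816019^1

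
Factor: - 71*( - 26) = 2^1*13^1 * 71^1=1846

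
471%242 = 229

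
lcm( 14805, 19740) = 59220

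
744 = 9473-8729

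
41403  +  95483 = 136886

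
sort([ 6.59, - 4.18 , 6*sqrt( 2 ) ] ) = [-4.18, 6.59, 6 * sqrt(2 ) ] 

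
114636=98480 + 16156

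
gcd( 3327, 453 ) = 3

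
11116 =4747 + 6369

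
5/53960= 1/10792 = 0.00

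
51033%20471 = 10091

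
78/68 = 1 + 5/34 = 1.15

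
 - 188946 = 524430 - 713376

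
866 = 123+743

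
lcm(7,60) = 420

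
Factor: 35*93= 3^1*5^1 * 7^1*31^1 =3255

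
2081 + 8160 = 10241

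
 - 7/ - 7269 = 7/7269 = 0.00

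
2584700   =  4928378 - 2343678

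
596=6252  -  5656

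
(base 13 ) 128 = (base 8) 313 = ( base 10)203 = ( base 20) a3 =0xcb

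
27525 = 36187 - 8662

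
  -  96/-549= 32/183 = 0.17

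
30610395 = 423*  72365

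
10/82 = 5/41=0.12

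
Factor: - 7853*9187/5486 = -2^ ( - 1)*13^( - 1 )*211^( - 1)*7853^1*9187^1 = -72145511/5486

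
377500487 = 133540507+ 243959980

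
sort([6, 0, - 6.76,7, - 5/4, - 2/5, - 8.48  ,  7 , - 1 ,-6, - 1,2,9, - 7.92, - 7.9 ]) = [ - 8.48,-7.92,-7.9, - 6.76, - 6 ,  -  5/4, - 1, - 1, - 2/5,0,2, 6 , 7,7, 9]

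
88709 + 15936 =104645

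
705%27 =3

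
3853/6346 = 3853/6346 = 0.61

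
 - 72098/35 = - 72098/35 = -2059.94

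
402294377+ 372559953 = 774854330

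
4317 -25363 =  - 21046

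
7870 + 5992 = 13862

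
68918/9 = 7657 +5/9 = 7657.56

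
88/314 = 44/157 = 0.28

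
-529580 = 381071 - 910651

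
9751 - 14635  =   - 4884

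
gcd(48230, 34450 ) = 6890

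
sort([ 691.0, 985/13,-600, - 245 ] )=[ - 600, -245, 985/13 , 691.0]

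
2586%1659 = 927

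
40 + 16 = 56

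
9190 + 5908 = 15098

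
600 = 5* 120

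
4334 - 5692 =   -  1358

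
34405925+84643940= 119049865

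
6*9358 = 56148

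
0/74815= 0 = 0.00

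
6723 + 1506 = 8229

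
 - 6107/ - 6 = 6107/6 = 1017.83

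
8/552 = 1/69 = 0.01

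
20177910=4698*4295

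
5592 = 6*932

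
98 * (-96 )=  -  9408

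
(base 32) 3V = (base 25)52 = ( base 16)7f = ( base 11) 106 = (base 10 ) 127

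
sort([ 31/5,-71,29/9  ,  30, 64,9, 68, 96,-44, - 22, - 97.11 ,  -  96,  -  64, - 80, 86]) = [ - 97.11, - 96, - 80 , - 71, - 64, - 44, - 22,29/9, 31/5,9, 30 , 64  ,  68,86,96]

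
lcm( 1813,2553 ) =125097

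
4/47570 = 2/23785 = 0.00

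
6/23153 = 6/23153 = 0.00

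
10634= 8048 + 2586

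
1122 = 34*33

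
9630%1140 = 510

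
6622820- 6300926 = 321894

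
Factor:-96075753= -3^1 * 29^1 * 1104319^1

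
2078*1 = 2078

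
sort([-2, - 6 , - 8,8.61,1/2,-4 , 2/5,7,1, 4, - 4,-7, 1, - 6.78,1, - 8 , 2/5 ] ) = [ - 8,  -  8, - 7,  -  6.78, - 6,  -  4, - 4, - 2, 2/5,2/5, 1/2, 1, 1, 1, 4,7, 8.61]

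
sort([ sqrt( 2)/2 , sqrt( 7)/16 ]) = [ sqrt ( 7)/16, sqrt( 2 ) /2] 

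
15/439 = 15/439  =  0.03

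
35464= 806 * 44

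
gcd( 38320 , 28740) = 9580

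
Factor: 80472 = 2^3*3^1*7^1*479^1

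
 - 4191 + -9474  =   - 13665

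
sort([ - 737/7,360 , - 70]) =[ - 737/7, - 70, 360 ] 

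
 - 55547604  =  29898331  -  85445935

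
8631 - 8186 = 445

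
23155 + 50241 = 73396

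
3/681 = 1/227 = 0.00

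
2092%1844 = 248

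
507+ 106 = 613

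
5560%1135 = 1020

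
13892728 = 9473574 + 4419154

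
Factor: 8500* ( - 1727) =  - 2^2*5^3*11^1*17^1 *157^1 = -14679500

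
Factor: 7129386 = 2^1*3^2*11^1*36007^1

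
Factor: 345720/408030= 2^2*7^( - 1) * 29^( - 1)*43^1 = 172/203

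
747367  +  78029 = 825396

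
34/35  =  34/35 = 0.97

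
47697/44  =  1084 + 1/44=1084.02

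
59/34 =59/34 = 1.74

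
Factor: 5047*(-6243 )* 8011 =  - 3^1*7^2 * 103^1*2081^1*8011^1 = - 252413960631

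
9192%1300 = 92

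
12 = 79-67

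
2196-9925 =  - 7729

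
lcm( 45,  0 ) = 0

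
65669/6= 65669/6= 10944.83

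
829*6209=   5147261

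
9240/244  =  2310/61 = 37.87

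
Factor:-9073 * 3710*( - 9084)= 305774979720  =  2^3*3^1*5^1*7^1*  43^1*  53^1*211^1*757^1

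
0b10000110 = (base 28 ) 4M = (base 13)A4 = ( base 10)134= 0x86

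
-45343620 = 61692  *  ( - 735)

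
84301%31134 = 22033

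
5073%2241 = 591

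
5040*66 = 332640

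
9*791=7119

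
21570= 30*719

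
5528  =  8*691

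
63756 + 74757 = 138513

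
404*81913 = 33092852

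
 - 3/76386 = - 1+25461/25462 = - 0.00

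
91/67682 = 91/67682 = 0.00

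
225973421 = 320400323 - 94426902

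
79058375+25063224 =104121599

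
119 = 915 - 796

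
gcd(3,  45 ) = 3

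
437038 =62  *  7049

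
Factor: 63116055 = 3^2*5^1 * 263^1 * 5333^1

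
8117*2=16234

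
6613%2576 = 1461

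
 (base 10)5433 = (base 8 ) 12471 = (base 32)59P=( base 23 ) a65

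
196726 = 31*6346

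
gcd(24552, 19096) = 2728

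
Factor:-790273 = -11^1*71843^1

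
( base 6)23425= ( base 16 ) d49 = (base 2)110101001001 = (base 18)A8H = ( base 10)3401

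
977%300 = 77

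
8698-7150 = 1548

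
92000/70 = 1314 + 2/7 = 1314.29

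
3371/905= 3 + 656/905 = 3.72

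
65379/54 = 1210+13/18 = 1210.72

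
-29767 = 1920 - 31687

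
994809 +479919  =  1474728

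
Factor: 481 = 13^1 *37^1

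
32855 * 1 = 32855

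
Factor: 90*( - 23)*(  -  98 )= 202860 = 2^2 *3^2*5^1*7^2*23^1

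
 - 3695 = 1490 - 5185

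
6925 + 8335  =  15260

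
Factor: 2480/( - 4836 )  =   - 2^2*3^(  -  1)*5^1  *  13^(- 1) = - 20/39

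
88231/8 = 88231/8= 11028.88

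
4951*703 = 3480553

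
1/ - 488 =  -1/488= - 0.00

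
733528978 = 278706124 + 454822854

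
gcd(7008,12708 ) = 12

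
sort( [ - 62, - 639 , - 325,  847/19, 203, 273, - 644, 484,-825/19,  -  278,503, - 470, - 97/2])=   [ - 644, - 639, - 470, - 325, - 278, - 62, - 97/2, - 825/19, 847/19, 203, 273,484,503]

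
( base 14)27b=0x1f5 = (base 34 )ep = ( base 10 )501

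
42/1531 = 42/1531 =0.03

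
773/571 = 1+ 202/571 = 1.35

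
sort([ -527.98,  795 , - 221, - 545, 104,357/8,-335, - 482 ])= [-545,-527.98, - 482,  -  335, - 221, 357/8, 104,795] 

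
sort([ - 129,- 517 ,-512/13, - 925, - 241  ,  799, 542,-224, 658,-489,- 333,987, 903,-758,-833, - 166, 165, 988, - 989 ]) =[-989, - 925, - 833,-758,  -  517,-489,-333, - 241,-224,-166,-129, - 512/13, 165, 542,658, 799,  903, 987,  988]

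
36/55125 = 4/6125 =0.00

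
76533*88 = 6734904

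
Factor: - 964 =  - 2^2 * 241^1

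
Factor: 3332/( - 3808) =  - 2^( - 3)*7^1 = - 7/8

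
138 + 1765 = 1903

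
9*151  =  1359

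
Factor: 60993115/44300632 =2^ ( - 3 )* 5^1*29^( - 1 )*67^1 * 97^1*257^ ( - 1 ) * 743^(-1)* 1877^1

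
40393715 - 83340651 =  - 42946936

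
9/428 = 9/428 = 0.02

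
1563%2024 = 1563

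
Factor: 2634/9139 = 2^1*  3^1*13^ ( - 1) * 19^( - 1 )*37^ ( - 1)*439^1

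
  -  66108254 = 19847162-85955416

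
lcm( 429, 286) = 858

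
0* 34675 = 0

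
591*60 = 35460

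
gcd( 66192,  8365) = 7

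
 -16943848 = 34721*(-488)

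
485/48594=485/48594 = 0.01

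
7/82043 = 7/82043= 0.00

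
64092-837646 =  - 773554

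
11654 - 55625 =-43971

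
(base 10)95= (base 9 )115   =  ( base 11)87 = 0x5f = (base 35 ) 2P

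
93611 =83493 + 10118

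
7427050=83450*89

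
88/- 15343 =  - 1 + 15255/15343 = - 0.01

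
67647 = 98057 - 30410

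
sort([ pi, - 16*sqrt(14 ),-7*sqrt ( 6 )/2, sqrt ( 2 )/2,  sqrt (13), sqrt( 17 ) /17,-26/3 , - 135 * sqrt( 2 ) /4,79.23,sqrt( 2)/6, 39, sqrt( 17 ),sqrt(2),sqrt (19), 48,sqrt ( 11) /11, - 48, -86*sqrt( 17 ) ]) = [ - 86*sqrt(17 ), - 16*sqrt( 14 ), - 48,- 135 *sqrt( 2)/4, - 26/3, - 7  *sqrt(6)/2, sqrt ( 2 )/6,sqrt(17)/17,sqrt( 11 ) /11, sqrt(2 )/2, sqrt ( 2),pi, sqrt(13 ), sqrt(17), sqrt ( 19 ),39, 48, 79.23 ] 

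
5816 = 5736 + 80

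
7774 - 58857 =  - 51083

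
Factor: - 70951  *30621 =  - 2172590571 = -  3^1*59^1*173^1* 70951^1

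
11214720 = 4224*2655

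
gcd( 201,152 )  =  1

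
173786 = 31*5606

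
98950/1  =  98950 = 98950.00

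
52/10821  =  52/10821 = 0.00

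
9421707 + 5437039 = 14858746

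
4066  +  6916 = 10982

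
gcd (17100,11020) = 380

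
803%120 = 83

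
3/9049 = 3/9049 = 0.00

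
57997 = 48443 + 9554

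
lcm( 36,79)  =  2844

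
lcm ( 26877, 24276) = 752556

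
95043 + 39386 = 134429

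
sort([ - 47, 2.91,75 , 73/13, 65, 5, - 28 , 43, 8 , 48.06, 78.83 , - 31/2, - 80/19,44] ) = [-47, - 28, - 31/2 ,  -  80/19 , 2.91 , 5,73/13, 8, 43, 44, 48.06 , 65, 75,78.83 ] 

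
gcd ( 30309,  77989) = 1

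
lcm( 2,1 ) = 2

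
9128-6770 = 2358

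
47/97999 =47/97999= 0.00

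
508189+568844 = 1077033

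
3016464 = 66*45704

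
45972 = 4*11493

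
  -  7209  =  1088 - 8297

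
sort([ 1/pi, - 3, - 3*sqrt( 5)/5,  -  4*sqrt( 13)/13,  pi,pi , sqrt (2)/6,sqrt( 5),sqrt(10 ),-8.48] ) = [-8.48, - 3, - 3*sqrt ( 5)/5, - 4 *sqrt( 13)/13,sqrt( 2) /6,1/pi,sqrt(5), pi,pi,sqrt ( 10)] 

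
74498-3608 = 70890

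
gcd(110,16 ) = 2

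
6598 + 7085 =13683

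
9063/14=9063/14 = 647.36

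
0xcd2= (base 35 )2nr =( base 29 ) 3Q5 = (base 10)3282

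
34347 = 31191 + 3156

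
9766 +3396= 13162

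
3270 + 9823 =13093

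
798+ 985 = 1783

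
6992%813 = 488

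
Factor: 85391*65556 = 5597892396 = 2^2*3^3*17^1*607^1 * 5023^1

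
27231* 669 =18217539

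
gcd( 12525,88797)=3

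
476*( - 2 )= - 952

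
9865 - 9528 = 337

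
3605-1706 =1899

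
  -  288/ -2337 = 96/779= 0.12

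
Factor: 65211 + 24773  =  2^7*19^1*37^1=89984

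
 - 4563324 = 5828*(  -  783)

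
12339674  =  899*13726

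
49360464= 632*78102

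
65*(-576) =- 37440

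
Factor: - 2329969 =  - 17^1 * 23^1*59^1*101^1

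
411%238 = 173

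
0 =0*9816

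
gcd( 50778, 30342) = 78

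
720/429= 1 + 97/143 = 1.68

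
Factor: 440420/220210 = 2 =2^1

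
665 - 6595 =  - 5930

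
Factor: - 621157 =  - 67^1*73^1*127^1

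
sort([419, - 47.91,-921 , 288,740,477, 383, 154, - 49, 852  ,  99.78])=[ - 921, - 49 , - 47.91,99.78, 154,288, 383,419 , 477,  740,852]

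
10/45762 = 5/22881 = 0.00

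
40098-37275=2823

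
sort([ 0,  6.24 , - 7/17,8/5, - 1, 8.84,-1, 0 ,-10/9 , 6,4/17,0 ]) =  [- 10/9, - 1,  -  1, - 7/17,0 , 0,0,4/17, 8/5,6,6.24 , 8.84 ]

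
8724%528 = 276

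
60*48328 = 2899680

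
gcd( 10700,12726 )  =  2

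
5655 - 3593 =2062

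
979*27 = 26433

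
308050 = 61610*5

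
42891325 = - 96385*( - 445)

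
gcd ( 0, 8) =8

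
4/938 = 2/469 = 0.00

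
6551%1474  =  655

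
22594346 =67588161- 44993815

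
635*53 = 33655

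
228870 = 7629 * 30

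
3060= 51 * 60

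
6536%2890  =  756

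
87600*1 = 87600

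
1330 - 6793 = - 5463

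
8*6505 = 52040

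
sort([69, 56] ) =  [56,69]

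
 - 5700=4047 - 9747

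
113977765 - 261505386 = - 147527621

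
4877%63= 26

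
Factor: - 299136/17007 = -2^7*19^1*41^1* 5669^ (-1) = - 99712/5669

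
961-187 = 774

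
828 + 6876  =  7704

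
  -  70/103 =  -1 + 33/103  =  - 0.68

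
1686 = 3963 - 2277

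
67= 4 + 63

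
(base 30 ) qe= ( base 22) 1e2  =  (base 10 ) 794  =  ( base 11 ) 662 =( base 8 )1432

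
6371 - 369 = 6002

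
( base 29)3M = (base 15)74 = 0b1101101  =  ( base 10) 109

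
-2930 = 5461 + -8391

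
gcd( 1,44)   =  1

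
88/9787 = 88/9787 = 0.01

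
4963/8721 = 4963/8721 = 0.57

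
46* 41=1886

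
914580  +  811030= 1725610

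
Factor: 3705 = 3^1*5^1*13^1*19^1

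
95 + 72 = 167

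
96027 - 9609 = 86418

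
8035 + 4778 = 12813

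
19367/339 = 19367/339 = 57.13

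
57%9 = 3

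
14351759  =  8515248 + 5836511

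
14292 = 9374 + 4918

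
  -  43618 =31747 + -75365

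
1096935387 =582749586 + 514185801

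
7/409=7/409= 0.02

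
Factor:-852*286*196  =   - 2^5*3^1*7^2*11^1*13^1*71^1 = - 47759712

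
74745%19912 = 15009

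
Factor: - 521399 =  - 521399^1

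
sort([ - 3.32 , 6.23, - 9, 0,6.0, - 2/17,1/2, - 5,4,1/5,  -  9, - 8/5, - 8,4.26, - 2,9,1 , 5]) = [ - 9, - 9, -8, - 5,- 3.32, - 2, - 8/5,-2/17,0, 1/5,1/2,  1,4,4.26, 5, 6.0 , 6.23,9 ]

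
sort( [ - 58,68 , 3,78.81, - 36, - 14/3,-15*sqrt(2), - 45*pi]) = [ - 45*pi, - 58, - 36 , - 15*sqrt(2 ), - 14/3, 3,  68,78.81]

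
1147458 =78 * 14711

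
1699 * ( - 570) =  - 968430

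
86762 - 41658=45104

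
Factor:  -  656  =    -  2^4*41^1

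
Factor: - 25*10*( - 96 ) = 24000 = 2^6*3^1*5^3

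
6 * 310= 1860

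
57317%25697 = 5923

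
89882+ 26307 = 116189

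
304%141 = 22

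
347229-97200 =250029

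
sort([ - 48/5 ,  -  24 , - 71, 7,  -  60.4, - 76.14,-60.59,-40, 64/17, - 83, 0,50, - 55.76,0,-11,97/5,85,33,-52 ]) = [-83, - 76.14, - 71, - 60.59,-60.4, - 55.76, - 52, - 40,  -  24, -11,  -  48/5, 0,0 , 64/17,  7,97/5,33,50,85 ]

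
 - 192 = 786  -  978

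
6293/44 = 6293/44 = 143.02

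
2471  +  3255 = 5726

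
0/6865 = 0 = 0.00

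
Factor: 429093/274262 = 2^( - 1 )*3^2*7^3*139^1*137131^( - 1 ) 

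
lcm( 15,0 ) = 0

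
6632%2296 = 2040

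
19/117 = 19/117 = 0.16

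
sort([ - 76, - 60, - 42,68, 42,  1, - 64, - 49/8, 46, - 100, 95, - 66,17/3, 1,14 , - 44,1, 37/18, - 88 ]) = [ - 100, - 88 , - 76, - 66, - 64, -60, - 44, - 42, - 49/8, 1,1, 1 , 37/18,  17/3,  14, 42,46,68, 95]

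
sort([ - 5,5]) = [ - 5,5]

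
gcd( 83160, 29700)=5940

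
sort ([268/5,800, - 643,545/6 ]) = [-643,268/5, 545/6,800]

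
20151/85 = 20151/85 = 237.07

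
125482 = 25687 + 99795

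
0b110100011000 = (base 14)1316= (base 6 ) 23304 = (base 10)3352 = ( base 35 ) 2pr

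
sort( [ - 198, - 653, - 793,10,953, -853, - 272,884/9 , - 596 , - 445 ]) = [ - 853, - 793, - 653,  -  596, - 445, - 272, - 198, 10,884/9, 953 ]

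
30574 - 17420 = 13154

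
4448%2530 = 1918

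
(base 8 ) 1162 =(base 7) 1553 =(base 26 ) o2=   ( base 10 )626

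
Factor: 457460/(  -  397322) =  - 2^1*5^1*89^1 * 773^(  -  1) = - 890/773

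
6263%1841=740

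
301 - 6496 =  - 6195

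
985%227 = 77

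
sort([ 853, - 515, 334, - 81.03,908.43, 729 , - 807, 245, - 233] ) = [  -  807,-515, - 233, -81.03, 245 , 334,729, 853, 908.43] 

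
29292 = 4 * 7323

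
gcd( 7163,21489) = 7163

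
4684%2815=1869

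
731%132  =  71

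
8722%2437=1411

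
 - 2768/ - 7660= 692/1915 = 0.36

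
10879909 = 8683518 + 2196391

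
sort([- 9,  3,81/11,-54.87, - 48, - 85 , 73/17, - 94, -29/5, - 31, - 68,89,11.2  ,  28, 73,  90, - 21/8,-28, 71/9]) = [ - 94,-85, - 68, - 54.87, -48, - 31, - 28 , -9, - 29/5, - 21/8,3, 73/17,  81/11,71/9,11.2, 28,  73, 89,90]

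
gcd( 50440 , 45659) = 1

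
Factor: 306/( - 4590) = -1/15= - 3^( - 1)*5^ ( - 1)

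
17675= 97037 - 79362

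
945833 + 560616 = 1506449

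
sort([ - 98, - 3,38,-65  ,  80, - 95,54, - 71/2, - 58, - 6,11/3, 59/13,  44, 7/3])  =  [ - 98,-95, - 65 , - 58, - 71/2, - 6, - 3,  7/3, 11/3,59/13 , 38,44, 54, 80 ]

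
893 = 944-51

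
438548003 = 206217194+232330809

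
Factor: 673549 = 673549^1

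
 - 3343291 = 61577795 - 64921086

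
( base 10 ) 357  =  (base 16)165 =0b101100101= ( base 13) 216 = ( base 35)A7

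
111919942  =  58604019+53315923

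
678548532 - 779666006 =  - 101117474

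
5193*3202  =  16627986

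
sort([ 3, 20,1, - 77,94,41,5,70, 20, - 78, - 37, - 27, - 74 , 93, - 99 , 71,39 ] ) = [ - 99, - 78,  -  77, - 74, - 37,-27,1,3, 5, 20, 20, 39,41,70,71,93, 94 ]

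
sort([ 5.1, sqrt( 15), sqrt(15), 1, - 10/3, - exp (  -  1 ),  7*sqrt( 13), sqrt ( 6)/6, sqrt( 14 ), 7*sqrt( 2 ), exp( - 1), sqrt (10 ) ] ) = [- 10/3,  -  exp ( - 1 ), exp( - 1 ), sqrt( 6) /6, 1, sqrt( 10),  sqrt( 14),sqrt ( 15 ), sqrt( 15),5.1, 7* sqrt(2 ),7 * sqrt( 13 )] 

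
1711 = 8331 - 6620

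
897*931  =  835107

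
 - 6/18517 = -6/18517 = - 0.00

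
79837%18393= 6265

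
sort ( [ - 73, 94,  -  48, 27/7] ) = [-73, - 48, 27/7, 94 ]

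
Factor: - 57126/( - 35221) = 2^1*3^1*9521^1*35221^( - 1 )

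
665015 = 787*845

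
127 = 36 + 91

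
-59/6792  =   - 59/6792 =- 0.01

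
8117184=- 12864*(  -  631)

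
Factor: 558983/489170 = 2^(-1 ) * 5^( - 1 )*11^(-1)  *71^1*4447^(-1)*7873^1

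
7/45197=7/45197 = 0.00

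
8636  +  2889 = 11525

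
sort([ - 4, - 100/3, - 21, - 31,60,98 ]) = [ - 100/3, - 31, - 21, - 4,60, 98]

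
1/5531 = 1/5531 = 0.00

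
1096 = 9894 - 8798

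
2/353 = 2/353 = 0.01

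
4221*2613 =11029473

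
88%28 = 4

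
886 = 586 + 300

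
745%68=65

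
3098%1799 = 1299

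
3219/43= 74  +  37/43= 74.86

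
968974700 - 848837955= 120136745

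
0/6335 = 0  =  0.00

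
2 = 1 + 1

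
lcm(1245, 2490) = 2490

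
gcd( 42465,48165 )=285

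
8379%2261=1596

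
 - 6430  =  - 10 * 643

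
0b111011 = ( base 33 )1q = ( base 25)29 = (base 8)73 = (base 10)59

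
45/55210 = 9/11042 = 0.00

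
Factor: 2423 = 2423^1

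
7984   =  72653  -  64669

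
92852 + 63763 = 156615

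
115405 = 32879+82526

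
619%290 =39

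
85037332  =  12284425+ 72752907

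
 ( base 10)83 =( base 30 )2n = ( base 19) 47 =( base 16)53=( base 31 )2l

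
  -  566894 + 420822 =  - 146072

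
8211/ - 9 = -913 + 2/3 =- 912.33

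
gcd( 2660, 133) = 133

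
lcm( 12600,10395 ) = 415800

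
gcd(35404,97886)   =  2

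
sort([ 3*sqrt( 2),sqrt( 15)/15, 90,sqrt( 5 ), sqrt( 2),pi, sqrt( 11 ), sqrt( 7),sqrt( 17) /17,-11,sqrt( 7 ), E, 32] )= [ - 11,sqrt( 17 )/17,sqrt( 15 )/15,sqrt( 2 ),sqrt(5 ), sqrt(7 ),sqrt(  7 ),E,pi,sqrt(11 ),3*sqrt ( 2 ),32,90] 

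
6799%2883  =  1033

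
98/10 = 9 + 4/5 = 9.80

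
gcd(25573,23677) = 1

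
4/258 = 2/129  =  0.02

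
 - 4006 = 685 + -4691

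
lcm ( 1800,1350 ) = 5400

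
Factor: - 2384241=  - 3^1*31^2 * 827^1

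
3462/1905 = 1154/635= 1.82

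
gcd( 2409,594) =33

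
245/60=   4  +  1/12= 4.08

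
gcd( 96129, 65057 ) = 971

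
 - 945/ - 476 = 1+ 67/68  =  1.99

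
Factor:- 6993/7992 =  - 7/8 = - 2^( - 3) * 7^1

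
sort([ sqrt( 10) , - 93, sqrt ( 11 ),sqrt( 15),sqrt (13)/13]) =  [ - 93,sqrt( 13) /13,sqrt( 10),sqrt( 11),sqrt( 15)]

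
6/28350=1/4725 = 0.00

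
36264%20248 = 16016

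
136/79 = 1 + 57/79=1.72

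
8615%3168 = 2279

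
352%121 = 110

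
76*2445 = 185820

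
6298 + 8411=14709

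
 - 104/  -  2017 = 104/2017=0.05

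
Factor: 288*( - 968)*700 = -2^10* 3^2*5^2*7^1*11^2 = -  195148800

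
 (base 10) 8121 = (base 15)2616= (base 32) 7tp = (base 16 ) 1fb9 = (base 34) 70t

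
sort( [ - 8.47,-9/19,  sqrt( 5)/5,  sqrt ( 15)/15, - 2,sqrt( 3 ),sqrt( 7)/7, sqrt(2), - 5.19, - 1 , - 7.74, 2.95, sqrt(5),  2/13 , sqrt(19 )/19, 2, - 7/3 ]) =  [ - 8.47, - 7.74, - 5.19,-7/3, - 2, - 1,  -  9/19,2/13,  sqrt(19)/19, sqrt(15)/15,  sqrt( 7 )/7 , sqrt(5 )/5, sqrt(2), sqrt(3 ),2, sqrt( 5), 2.95]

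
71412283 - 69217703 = 2194580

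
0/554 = 0= 0.00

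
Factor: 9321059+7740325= 17061384 =2^3 * 3^1*59^1*12049^1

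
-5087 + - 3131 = - 8218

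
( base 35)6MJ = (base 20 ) 106J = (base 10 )8139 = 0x1fcb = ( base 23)F8K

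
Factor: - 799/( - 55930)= 1/70 =2^( - 1)*5^( - 1)*7^( - 1)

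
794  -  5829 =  - 5035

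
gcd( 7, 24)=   1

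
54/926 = 27/463= 0.06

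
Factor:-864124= - 2^2*349^1 * 619^1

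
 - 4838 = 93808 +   -  98646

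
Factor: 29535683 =29535683^1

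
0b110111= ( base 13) 43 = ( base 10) 55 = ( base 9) 61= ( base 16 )37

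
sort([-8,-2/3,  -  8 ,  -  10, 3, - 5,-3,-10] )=[-10, - 10 ,  -  8,-8, - 5,  -  3, - 2/3,3 ]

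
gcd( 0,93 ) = 93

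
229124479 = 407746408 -178621929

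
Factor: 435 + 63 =498 = 2^1 *3^1*83^1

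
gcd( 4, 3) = 1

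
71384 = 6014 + 65370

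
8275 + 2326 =10601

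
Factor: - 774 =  - 2^1*3^2*43^1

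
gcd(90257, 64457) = 43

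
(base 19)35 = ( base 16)3E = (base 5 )222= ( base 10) 62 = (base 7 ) 116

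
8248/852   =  9+145/213 = 9.68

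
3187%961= 304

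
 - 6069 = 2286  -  8355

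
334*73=24382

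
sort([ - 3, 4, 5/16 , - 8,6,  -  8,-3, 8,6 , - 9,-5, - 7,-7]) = [ - 9, - 8, - 8,  -  7,-7,-5, - 3,-3,5/16,4, 6, 6, 8 ] 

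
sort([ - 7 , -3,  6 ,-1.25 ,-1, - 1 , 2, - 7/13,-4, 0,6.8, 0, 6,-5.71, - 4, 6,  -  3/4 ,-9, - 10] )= [ - 10, - 9 , - 7, - 5.71 , -4,-4, - 3 , - 1.25, - 1, - 1,-3/4, - 7/13, 0, 0, 2, 6,6,6,6.8]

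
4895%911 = 340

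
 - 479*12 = -5748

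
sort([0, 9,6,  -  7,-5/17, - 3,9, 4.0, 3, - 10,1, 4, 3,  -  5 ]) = [ - 10, - 7,  -  5, - 3, - 5/17,0,1, 3,3, 4.0, 4, 6, 9, 9] 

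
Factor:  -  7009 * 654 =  - 2^1*3^1 * 43^1*109^1*163^1  =  -4583886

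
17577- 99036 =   -  81459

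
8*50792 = 406336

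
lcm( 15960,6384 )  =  31920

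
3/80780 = 3/80780 = 0.00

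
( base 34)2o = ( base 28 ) 38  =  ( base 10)92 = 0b1011100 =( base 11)84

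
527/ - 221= -31/13 = - 2.38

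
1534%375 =34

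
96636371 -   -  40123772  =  136760143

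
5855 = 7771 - 1916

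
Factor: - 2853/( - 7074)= 2^ ( - 1 )*3^(-1)*131^(-1) * 317^1= 317/786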